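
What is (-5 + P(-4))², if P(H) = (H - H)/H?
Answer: 25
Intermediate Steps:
P(H) = 0 (P(H) = 0/H = 0)
(-5 + P(-4))² = (-5 + 0)² = (-5)² = 25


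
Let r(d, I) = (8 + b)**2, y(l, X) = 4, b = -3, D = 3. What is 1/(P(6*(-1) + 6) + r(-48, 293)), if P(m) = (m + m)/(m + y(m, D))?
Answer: 1/25 ≈ 0.040000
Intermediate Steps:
r(d, I) = 25 (r(d, I) = (8 - 3)**2 = 5**2 = 25)
P(m) = 2*m/(4 + m) (P(m) = (m + m)/(m + 4) = (2*m)/(4 + m) = 2*m/(4 + m))
1/(P(6*(-1) + 6) + r(-48, 293)) = 1/(2*(6*(-1) + 6)/(4 + (6*(-1) + 6)) + 25) = 1/(2*(-6 + 6)/(4 + (-6 + 6)) + 25) = 1/(2*0/(4 + 0) + 25) = 1/(2*0/4 + 25) = 1/(2*0*(1/4) + 25) = 1/(0 + 25) = 1/25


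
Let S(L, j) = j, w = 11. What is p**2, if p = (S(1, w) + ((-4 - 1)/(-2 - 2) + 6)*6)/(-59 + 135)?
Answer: 11881/23104 ≈ 0.51424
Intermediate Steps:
p = 109/152 (p = (11 + ((-4 - 1)/(-2 - 2) + 6)*6)/(-59 + 135) = (11 + (-5/(-4) + 6)*6)/76 = (11 + (-5*(-1/4) + 6)*6)*(1/76) = (11 + (5/4 + 6)*6)*(1/76) = (11 + (29/4)*6)*(1/76) = (11 + 87/2)*(1/76) = (109/2)*(1/76) = 109/152 ≈ 0.71710)
p**2 = (109/152)**2 = 11881/23104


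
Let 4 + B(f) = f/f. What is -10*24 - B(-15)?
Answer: -237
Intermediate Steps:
B(f) = -3 (B(f) = -4 + f/f = -4 + 1 = -3)
-10*24 - B(-15) = -10*24 - 1*(-3) = -240 + 3 = -237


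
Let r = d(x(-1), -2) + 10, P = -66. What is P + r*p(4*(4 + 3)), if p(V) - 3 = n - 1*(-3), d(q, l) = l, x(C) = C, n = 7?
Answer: 38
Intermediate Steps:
p(V) = 13 (p(V) = 3 + (7 - 1*(-3)) = 3 + (7 + 3) = 3 + 10 = 13)
r = 8 (r = -2 + 10 = 8)
P + r*p(4*(4 + 3)) = -66 + 8*13 = -66 + 104 = 38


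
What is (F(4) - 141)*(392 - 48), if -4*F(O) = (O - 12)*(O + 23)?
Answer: -29928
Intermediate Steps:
F(O) = -(-12 + O)*(23 + O)/4 (F(O) = -(O - 12)*(O + 23)/4 = -(-12 + O)*(23 + O)/4)
(F(4) - 141)*(392 - 48) = ((69 - 11/4*4 - ¼*4²) - 141)*(392 - 48) = ((69 - 11 - ¼*16) - 141)*344 = ((69 - 11 - 4) - 141)*344 = (54 - 141)*344 = -87*344 = -29928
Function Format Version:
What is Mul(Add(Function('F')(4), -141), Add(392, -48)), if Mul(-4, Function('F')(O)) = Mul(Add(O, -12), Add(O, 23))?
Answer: -29928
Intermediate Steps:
Function('F')(O) = Mul(Rational(-1, 4), Add(-12, O), Add(23, O)) (Function('F')(O) = Mul(Rational(-1, 4), Mul(Add(O, -12), Add(O, 23))) = Mul(Rational(-1, 4), Mul(Add(-12, O), Add(23, O))) = Mul(Rational(-1, 4), Add(-12, O), Add(23, O)))
Mul(Add(Function('F')(4), -141), Add(392, -48)) = Mul(Add(Add(69, Mul(Rational(-11, 4), 4), Mul(Rational(-1, 4), Pow(4, 2))), -141), Add(392, -48)) = Mul(Add(Add(69, -11, Mul(Rational(-1, 4), 16)), -141), 344) = Mul(Add(Add(69, -11, -4), -141), 344) = Mul(Add(54, -141), 344) = Mul(-87, 344) = -29928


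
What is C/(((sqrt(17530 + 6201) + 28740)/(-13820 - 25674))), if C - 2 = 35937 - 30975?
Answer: -5634425727840/825963869 + 196048216*sqrt(23731)/825963869 ≈ -6785.1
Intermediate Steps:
C = 4964 (C = 2 + (35937 - 30975) = 2 + 4962 = 4964)
C/(((sqrt(17530 + 6201) + 28740)/(-13820 - 25674))) = 4964/(((sqrt(17530 + 6201) + 28740)/(-13820 - 25674))) = 4964/(((sqrt(23731) + 28740)/(-39494))) = 4964/(((28740 + sqrt(23731))*(-1/39494))) = 4964/(-14370/19747 - sqrt(23731)/39494)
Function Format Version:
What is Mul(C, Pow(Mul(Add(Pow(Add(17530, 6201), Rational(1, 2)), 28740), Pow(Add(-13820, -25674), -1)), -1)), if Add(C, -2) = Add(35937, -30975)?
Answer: Add(Rational(-5634425727840, 825963869), Mul(Rational(196048216, 825963869), Pow(23731, Rational(1, 2)))) ≈ -6785.1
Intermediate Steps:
C = 4964 (C = Add(2, Add(35937, -30975)) = Add(2, 4962) = 4964)
Mul(C, Pow(Mul(Add(Pow(Add(17530, 6201), Rational(1, 2)), 28740), Pow(Add(-13820, -25674), -1)), -1)) = Mul(4964, Pow(Mul(Add(Pow(Add(17530, 6201), Rational(1, 2)), 28740), Pow(Add(-13820, -25674), -1)), -1)) = Mul(4964, Pow(Mul(Add(Pow(23731, Rational(1, 2)), 28740), Pow(-39494, -1)), -1)) = Mul(4964, Pow(Mul(Add(28740, Pow(23731, Rational(1, 2))), Rational(-1, 39494)), -1)) = Mul(4964, Pow(Add(Rational(-14370, 19747), Mul(Rational(-1, 39494), Pow(23731, Rational(1, 2)))), -1))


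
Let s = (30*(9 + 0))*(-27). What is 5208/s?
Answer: -868/1215 ≈ -0.71440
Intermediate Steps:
s = -7290 (s = (30*9)*(-27) = 270*(-27) = -7290)
5208/s = 5208/(-7290) = 5208*(-1/7290) = -868/1215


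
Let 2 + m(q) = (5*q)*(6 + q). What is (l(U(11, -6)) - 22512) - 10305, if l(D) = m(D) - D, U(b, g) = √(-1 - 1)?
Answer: -32829 + 29*I*√2 ≈ -32829.0 + 41.012*I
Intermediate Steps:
m(q) = -2 + 5*q*(6 + q) (m(q) = -2 + (5*q)*(6 + q) = -2 + 5*q*(6 + q))
U(b, g) = I*√2 (U(b, g) = √(-2) = I*√2)
l(D) = -2 + 5*D² + 29*D (l(D) = (-2 + 5*D² + 30*D) - D = -2 + 5*D² + 29*D)
(l(U(11, -6)) - 22512) - 10305 = ((-2 + 5*(I*√2)² + 29*(I*√2)) - 22512) - 10305 = ((-2 + 5*(-2) + 29*I*√2) - 22512) - 10305 = ((-2 - 10 + 29*I*√2) - 22512) - 10305 = ((-12 + 29*I*√2) - 22512) - 10305 = (-22524 + 29*I*√2) - 10305 = -32829 + 29*I*√2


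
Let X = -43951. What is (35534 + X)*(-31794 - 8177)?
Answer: 336435907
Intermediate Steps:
(35534 + X)*(-31794 - 8177) = (35534 - 43951)*(-31794 - 8177) = -8417*(-39971) = 336435907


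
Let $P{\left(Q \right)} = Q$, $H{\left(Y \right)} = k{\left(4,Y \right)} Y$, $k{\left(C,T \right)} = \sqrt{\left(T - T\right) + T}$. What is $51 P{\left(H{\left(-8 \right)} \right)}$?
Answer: $- 816 i \sqrt{2} \approx - 1154.0 i$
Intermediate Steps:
$k{\left(C,T \right)} = \sqrt{T}$ ($k{\left(C,T \right)} = \sqrt{0 + T} = \sqrt{T}$)
$H{\left(Y \right)} = Y^{\frac{3}{2}}$ ($H{\left(Y \right)} = \sqrt{Y} Y = Y^{\frac{3}{2}}$)
$51 P{\left(H{\left(-8 \right)} \right)} = 51 \left(-8\right)^{\frac{3}{2}} = 51 \left(- 16 i \sqrt{2}\right) = - 816 i \sqrt{2}$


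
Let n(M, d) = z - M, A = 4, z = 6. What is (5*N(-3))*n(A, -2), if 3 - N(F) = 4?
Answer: -10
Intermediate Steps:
n(M, d) = 6 - M
N(F) = -1 (N(F) = 3 - 1*4 = 3 - 4 = -1)
(5*N(-3))*n(A, -2) = (5*(-1))*(6 - 1*4) = -5*(6 - 4) = -5*2 = -10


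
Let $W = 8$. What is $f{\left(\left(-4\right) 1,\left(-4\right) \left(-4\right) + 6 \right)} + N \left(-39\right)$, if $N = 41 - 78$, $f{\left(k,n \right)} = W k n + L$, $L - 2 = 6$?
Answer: $747$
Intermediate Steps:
$L = 8$ ($L = 2 + 6 = 8$)
$f{\left(k,n \right)} = 8 + 8 k n$ ($f{\left(k,n \right)} = 8 k n + 8 = 8 + 8 k n$)
$N = -37$ ($N = 41 - 78 = -37$)
$f{\left(\left(-4\right) 1,\left(-4\right) \left(-4\right) + 6 \right)} + N \left(-39\right) = \left(8 + 8 \left(\left(-4\right) 1\right) \left(\left(-4\right) \left(-4\right) + 6\right)\right) - -1443 = \left(8 + 8 \left(-4\right) \left(16 + 6\right)\right) + 1443 = \left(8 + 8 \left(-4\right) 22\right) + 1443 = \left(8 - 704\right) + 1443 = -696 + 1443 = 747$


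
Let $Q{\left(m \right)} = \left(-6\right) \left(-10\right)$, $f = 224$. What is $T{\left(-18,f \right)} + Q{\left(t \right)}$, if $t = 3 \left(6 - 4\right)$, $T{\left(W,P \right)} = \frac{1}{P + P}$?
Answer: $\frac{26881}{448} \approx 60.002$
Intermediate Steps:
$T{\left(W,P \right)} = \frac{1}{2 P}$
$t = 6$ ($t = 3 \cdot 2 = 6$)
$Q{\left(m \right)} = 60$
$T{\left(-18,f \right)} + Q{\left(t \right)} = \frac{1}{2 \cdot 224} + 60 = \frac{1}{2} \cdot \frac{1}{224} + 60 = \frac{1}{448} + 60 = \frac{26881}{448}$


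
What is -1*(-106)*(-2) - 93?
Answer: -305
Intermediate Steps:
-1*(-106)*(-2) - 93 = 106*(-2) - 93 = -212 - 93 = -305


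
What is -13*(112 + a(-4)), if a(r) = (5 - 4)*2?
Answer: -1482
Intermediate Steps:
a(r) = 2 (a(r) = 1*2 = 2)
-13*(112 + a(-4)) = -13*(112 + 2) = -13*114 = -1482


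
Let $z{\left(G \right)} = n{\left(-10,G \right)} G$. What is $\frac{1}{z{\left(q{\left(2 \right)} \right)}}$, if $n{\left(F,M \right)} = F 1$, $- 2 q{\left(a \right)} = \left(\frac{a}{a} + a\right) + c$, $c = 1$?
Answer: $\frac{1}{20} \approx 0.05$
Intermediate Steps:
$q{\left(a \right)} = -1 - \frac{a}{2}$ ($q{\left(a \right)} = - \frac{\left(\frac{a}{a} + a\right) + 1}{2} = - \frac{\left(1 + a\right) + 1}{2} = - \frac{2 + a}{2} = -1 - \frac{a}{2}$)
$n{\left(F,M \right)} = F$
$z{\left(G \right)} = - 10 G$
$\frac{1}{z{\left(q{\left(2 \right)} \right)}} = \frac{1}{\left(-10\right) \left(-1 - 1\right)} = \frac{1}{\left(-10\right) \left(-2\right)} = \frac{1}{20}$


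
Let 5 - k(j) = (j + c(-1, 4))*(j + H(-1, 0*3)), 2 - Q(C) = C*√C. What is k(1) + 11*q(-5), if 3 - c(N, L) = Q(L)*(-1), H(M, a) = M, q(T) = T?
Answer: -50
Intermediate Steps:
Q(C) = 2 - C^(3/2) (Q(C) = 2 - C*√C = 2 - C^(3/2))
c(N, L) = 5 - L^(3/2) (c(N, L) = 3 - (2 - L^(3/2))*(-1) = 3 - (-2 + L^(3/2)) = 3 + (2 - L^(3/2)) = 5 - L^(3/2))
k(j) = 5 - (-1 + j)*(-3 + j) (k(j) = 5 - (j + (5 - 4^(3/2)))*(j - 1) = 5 - (j + (5 - 1*8))*(-1 + j) = 5 - (j + (5 - 8))*(-1 + j) = 5 - (j - 3)*(-1 + j) = 5 - (-3 + j)*(-1 + j) = 5 - (-1 + j)*(-3 + j))
k(1) + 11*q(-5) = (2 - 1*1² + 4*1) + 11*(-5) = (2 - 1*1 + 4) - 55 = (2 - 1 + 4) - 55 = 5 - 55 = -50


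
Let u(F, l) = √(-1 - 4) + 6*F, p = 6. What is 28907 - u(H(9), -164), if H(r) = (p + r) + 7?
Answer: 28775 - I*√5 ≈ 28775.0 - 2.2361*I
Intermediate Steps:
H(r) = 13 + r (H(r) = (6 + r) + 7 = 13 + r)
u(F, l) = 6*F + I*√5 (u(F, l) = √(-5) + 6*F = I*√5 + 6*F = 6*F + I*√5)
28907 - u(H(9), -164) = 28907 - (6*(13 + 9) + I*√5) = 28907 - (6*22 + I*√5) = 28907 - (132 + I*√5) = 28907 + (-132 - I*√5) = 28775 - I*√5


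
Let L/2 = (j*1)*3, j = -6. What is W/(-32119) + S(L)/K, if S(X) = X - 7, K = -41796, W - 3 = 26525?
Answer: -25753097/31219668 ≈ -0.82490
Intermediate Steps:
W = 26528 (W = 3 + 26525 = 26528)
L = -36 (L = 2*(-6*1*3) = 2*(-6*3) = 2*(-18) = -36)
S(X) = -7 + X
W/(-32119) + S(L)/K = 26528/(-32119) + (-7 - 36)/(-41796) = 26528*(-1/32119) - 43*(-1/41796) = -26528/32119 + 1/972 = -25753097/31219668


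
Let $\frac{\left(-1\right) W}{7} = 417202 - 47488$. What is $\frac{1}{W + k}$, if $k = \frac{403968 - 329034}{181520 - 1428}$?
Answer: $- \frac{90046}{233038830441} \approx -3.864 \cdot 10^{-7}$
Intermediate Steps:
$W = -2587998$ ($W = - 7 \left(417202 - 47488\right) = \left(-7\right) 369714 = -2587998$)
$k = \frac{37467}{90046}$ ($k = \frac{74934}{180092} = 74934 \cdot \frac{1}{180092} = \frac{37467}{90046} \approx 0.41609$)
$\frac{1}{W + k} = \frac{1}{-2587998 + \frac{37467}{90046}} = \frac{1}{- \frac{233038830441}{90046}} = - \frac{90046}{233038830441}$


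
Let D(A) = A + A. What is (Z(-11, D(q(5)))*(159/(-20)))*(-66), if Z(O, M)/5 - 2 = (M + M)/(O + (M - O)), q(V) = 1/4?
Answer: 10494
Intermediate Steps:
q(V) = ¼
D(A) = 2*A
Z(O, M) = 20 (Z(O, M) = 10 + 5*((M + M)/(O + (M - O))) = 10 + 5*((2*M)/M) = 10 + 5*2 = 10 + 10 = 20)
(Z(-11, D(q(5)))*(159/(-20)))*(-66) = (20*(159/(-20)))*(-66) = (20*(159*(-1/20)))*(-66) = (20*(-159/20))*(-66) = -159*(-66) = 10494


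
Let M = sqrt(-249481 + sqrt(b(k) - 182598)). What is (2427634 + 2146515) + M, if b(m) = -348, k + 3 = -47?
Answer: 4574149 + sqrt(-249481 + I*sqrt(182946)) ≈ 4.5742e+6 + 499.48*I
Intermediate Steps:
k = -50 (k = -3 - 47 = -50)
M = sqrt(-249481 + I*sqrt(182946)) (M = sqrt(-249481 + sqrt(-348 - 182598)) = sqrt(-249481 + sqrt(-182946)) = sqrt(-249481 + I*sqrt(182946)) ≈ 0.428 + 499.48*I)
(2427634 + 2146515) + M = (2427634 + 2146515) + sqrt(-249481 + I*sqrt(182946)) = 4574149 + sqrt(-249481 + I*sqrt(182946))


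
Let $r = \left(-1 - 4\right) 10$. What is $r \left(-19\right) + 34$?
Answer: $984$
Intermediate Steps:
$r = -50$ ($r = \left(-1 - 4\right) 10 = \left(-5\right) 10 = -50$)
$r \left(-19\right) + 34 = \left(-50\right) \left(-19\right) + 34 = 950 + 34 = 984$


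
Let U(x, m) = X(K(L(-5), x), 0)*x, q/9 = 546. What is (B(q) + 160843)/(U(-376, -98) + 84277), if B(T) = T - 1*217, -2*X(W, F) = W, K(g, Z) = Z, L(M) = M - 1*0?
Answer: 165540/13589 ≈ 12.182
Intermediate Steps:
L(M) = M (L(M) = M + 0 = M)
q = 4914 (q = 9*546 = 4914)
X(W, F) = -W/2
U(x, m) = -x**2/2 (U(x, m) = (-x/2)*x = -x**2/2)
B(T) = -217 + T (B(T) = T - 217 = -217 + T)
(B(q) + 160843)/(U(-376, -98) + 84277) = ((-217 + 4914) + 160843)/(-1/2*(-376)**2 + 84277) = (4697 + 160843)/(-1/2*141376 + 84277) = 165540/(-70688 + 84277) = 165540/13589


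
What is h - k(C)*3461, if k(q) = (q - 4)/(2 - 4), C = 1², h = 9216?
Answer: 8049/2 ≈ 4024.5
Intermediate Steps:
C = 1
k(q) = 2 - q/2 (k(q) = (-4 + q)/(-2) = (-4 + q)*(-½) = 2 - q/2)
h - k(C)*3461 = 9216 - (2 - ½*1)*3461 = 9216 - (2 - ½)*3461 = 9216 - 3*3461/2 = 9216 - 1*10383/2 = 9216 - 10383/2 = 8049/2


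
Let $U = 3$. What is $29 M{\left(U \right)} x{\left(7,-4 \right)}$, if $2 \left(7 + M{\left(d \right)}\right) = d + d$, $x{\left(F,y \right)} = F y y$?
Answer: $-12992$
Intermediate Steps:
$x{\left(F,y \right)} = F y^{2}$
$M{\left(d \right)} = -7 + d$ ($M{\left(d \right)} = -7 + \frac{d + d}{2} = -7 + \frac{2 d}{2} = -7 + d$)
$29 M{\left(U \right)} x{\left(7,-4 \right)} = 29 \left(-7 + 3\right) 7 \left(-4\right)^{2} = 29 \left(-4\right) 7 \cdot 16 = \left(-116\right) 112 = -12992$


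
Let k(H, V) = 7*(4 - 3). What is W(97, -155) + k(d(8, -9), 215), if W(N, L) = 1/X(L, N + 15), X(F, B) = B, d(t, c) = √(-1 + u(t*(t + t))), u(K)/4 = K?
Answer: 785/112 ≈ 7.0089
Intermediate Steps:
u(K) = 4*K
d(t, c) = √(-1 + 8*t²) (d(t, c) = √(-1 + 4*(t*(t + t))) = √(-1 + 4*(t*(2*t))) = √(-1 + 4*(2*t²)) = √(-1 + 8*t²))
k(H, V) = 7 (k(H, V) = 7*1 = 7)
W(N, L) = 1/(15 + N) (W(N, L) = 1/(N + 15) = 1/(15 + N))
W(97, -155) + k(d(8, -9), 215) = 1/(15 + 97) + 7 = 1/112 + 7 = 785/112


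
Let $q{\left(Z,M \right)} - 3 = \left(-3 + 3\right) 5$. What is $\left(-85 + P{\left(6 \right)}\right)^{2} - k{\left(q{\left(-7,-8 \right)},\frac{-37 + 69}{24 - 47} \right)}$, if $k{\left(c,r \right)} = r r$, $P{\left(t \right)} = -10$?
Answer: $\frac{4773201}{529} \approx 9023.1$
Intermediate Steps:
$q{\left(Z,M \right)} = 3$ ($q{\left(Z,M \right)} = 3 + \left(-3 + 3\right) 5 = 3 + 0 \cdot 5 = 3 + 0 = 3$)
$k{\left(c,r \right)} = r^{2}$
$\left(-85 + P{\left(6 \right)}\right)^{2} - k{\left(q{\left(-7,-8 \right)},\frac{-37 + 69}{24 - 47} \right)} = \left(-85 - 10\right)^{2} - \left(\frac{-37 + 69}{24 - 47}\right)^{2} = \left(-95\right)^{2} - \left(\frac{32}{-23}\right)^{2} = 9025 - \left(32 \left(- \frac{1}{23}\right)\right)^{2} = 9025 - \left(- \frac{32}{23}\right)^{2} = 9025 - \frac{1024}{529} = \frac{4773201}{529}$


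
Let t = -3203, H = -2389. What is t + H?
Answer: -5592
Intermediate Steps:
t + H = -3203 - 2389 = -5592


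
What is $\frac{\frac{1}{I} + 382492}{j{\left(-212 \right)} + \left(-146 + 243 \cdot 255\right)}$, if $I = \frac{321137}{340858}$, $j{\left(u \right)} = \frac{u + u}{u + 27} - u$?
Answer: $\frac{22724044738470}{3685419272783} \approx 6.1659$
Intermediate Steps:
$j{\left(u \right)} = - u + \frac{2 u}{27 + u}$ ($j{\left(u \right)} = \frac{2 u}{27 + u} - u = - u + \frac{2 u}{27 + u}$)
$I = \frac{321137}{340858}$ ($I = 321137 \cdot \frac{1}{340858} = \frac{321137}{340858} \approx 0.94214$)
$\frac{\frac{1}{I} + 382492}{j{\left(-212 \right)} + \left(-146 + 243 \cdot 255\right)} = \frac{\frac{1}{\frac{321137}{340858}} + 382492}{\left(-1\right) \left(-212\right) \frac{1}{27 - 212} \left(25 - 212\right) + \left(-146 + 243 \cdot 255\right)} = \frac{\frac{340858}{321137} + 382492}{\left(-1\right) \left(-212\right) \frac{1}{-185} \left(-187\right) + \left(-146 + 61965\right)} = \frac{122832674262}{321137 \left(\left(-1\right) \left(-212\right) \left(- \frac{1}{185}\right) \left(-187\right) + 61819\right)} = \frac{122832674262}{321137 \left(\frac{39644}{185} + 61819\right)} = \frac{122832674262}{321137 \cdot \frac{11476159}{185}} = \frac{122832674262}{321137} \cdot \frac{185}{11476159} = \frac{22724044738470}{3685419272783}$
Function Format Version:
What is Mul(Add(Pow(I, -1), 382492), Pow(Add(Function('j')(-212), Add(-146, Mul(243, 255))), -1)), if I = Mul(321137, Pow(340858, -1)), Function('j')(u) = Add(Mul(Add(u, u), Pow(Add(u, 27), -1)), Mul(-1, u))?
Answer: Rational(22724044738470, 3685419272783) ≈ 6.1659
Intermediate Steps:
Function('j')(u) = Add(Mul(-1, u), Mul(2, u, Pow(Add(27, u), -1))) (Function('j')(u) = Add(Mul(Mul(2, u), Pow(Add(27, u), -1)), Mul(-1, u)) = Add(Mul(2, u, Pow(Add(27, u), -1)), Mul(-1, u)) = Add(Mul(-1, u), Mul(2, u, Pow(Add(27, u), -1))))
I = Rational(321137, 340858) (I = Mul(321137, Rational(1, 340858)) = Rational(321137, 340858) ≈ 0.94214)
Mul(Add(Pow(I, -1), 382492), Pow(Add(Function('j')(-212), Add(-146, Mul(243, 255))), -1)) = Mul(Add(Pow(Rational(321137, 340858), -1), 382492), Pow(Add(Mul(-1, -212, Pow(Add(27, -212), -1), Add(25, -212)), Add(-146, Mul(243, 255))), -1)) = Mul(Add(Rational(340858, 321137), 382492), Pow(Add(Mul(-1, -212, Pow(-185, -1), -187), Add(-146, 61965)), -1)) = Mul(Rational(122832674262, 321137), Pow(Add(Mul(-1, -212, Rational(-1, 185), -187), 61819), -1)) = Mul(Rational(122832674262, 321137), Pow(Add(Rational(39644, 185), 61819), -1)) = Mul(Rational(122832674262, 321137), Pow(Rational(11476159, 185), -1)) = Mul(Rational(122832674262, 321137), Rational(185, 11476159)) = Rational(22724044738470, 3685419272783)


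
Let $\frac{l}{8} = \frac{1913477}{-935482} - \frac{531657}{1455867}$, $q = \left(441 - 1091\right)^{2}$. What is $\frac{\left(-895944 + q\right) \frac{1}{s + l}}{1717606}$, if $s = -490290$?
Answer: $\frac{426455739135203}{758575850096137696887} \approx 5.6218 \cdot 10^{-7}$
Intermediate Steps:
$q = 422500$ ($q = \left(-650\right)^{2} = 422500$)
$l = - \frac{69484096788}{3603008923}$ ($l = 8 \left(\frac{1913477}{-935482} - \frac{531657}{1455867}\right) = 8 \left(1913477 \left(- \frac{1}{935482}\right) - \frac{2813}{7703}\right) = 8 \left(- \frac{1913477}{935482} - \frac{2813}{7703}\right) = 8 \left(- \frac{17371024197}{7206017846}\right) = - \frac{69484096788}{3603008923} \approx -19.285$)
$\frac{\left(-895944 + q\right) \frac{1}{s + l}}{1717606} = \frac{\left(-895944 + 422500\right) \frac{1}{-490290 - \frac{69484096788}{3603008923}}}{1717606} = - \frac{473444}{- \frac{1766588728954458}{3603008923}} \cdot \frac{1}{1717606} = \left(-473444\right) \left(- \frac{3603008923}{1766588728954458}\right) \frac{1}{1717606} = \frac{852911478270406}{883294364477229} \cdot \frac{1}{1717606} = \frac{426455739135203}{758575850096137696887}$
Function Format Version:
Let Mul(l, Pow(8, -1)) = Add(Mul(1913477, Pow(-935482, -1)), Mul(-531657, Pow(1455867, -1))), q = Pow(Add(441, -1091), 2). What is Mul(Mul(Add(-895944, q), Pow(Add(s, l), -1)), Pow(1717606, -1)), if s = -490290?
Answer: Rational(426455739135203, 758575850096137696887) ≈ 5.6218e-7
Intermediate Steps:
q = 422500 (q = Pow(-650, 2) = 422500)
l = Rational(-69484096788, 3603008923) (l = Mul(8, Add(Mul(1913477, Pow(-935482, -1)), Mul(-531657, Pow(1455867, -1)))) = Mul(8, Add(Mul(1913477, Rational(-1, 935482)), Mul(-531657, Rational(1, 1455867)))) = Mul(8, Add(Rational(-1913477, 935482), Rational(-2813, 7703))) = Mul(8, Rational(-17371024197, 7206017846)) = Rational(-69484096788, 3603008923) ≈ -19.285)
Mul(Mul(Add(-895944, q), Pow(Add(s, l), -1)), Pow(1717606, -1)) = Mul(Mul(Add(-895944, 422500), Pow(Add(-490290, Rational(-69484096788, 3603008923)), -1)), Pow(1717606, -1)) = Mul(Mul(-473444, Pow(Rational(-1766588728954458, 3603008923), -1)), Rational(1, 1717606)) = Mul(Mul(-473444, Rational(-3603008923, 1766588728954458)), Rational(1, 1717606)) = Mul(Rational(852911478270406, 883294364477229), Rational(1, 1717606)) = Rational(426455739135203, 758575850096137696887)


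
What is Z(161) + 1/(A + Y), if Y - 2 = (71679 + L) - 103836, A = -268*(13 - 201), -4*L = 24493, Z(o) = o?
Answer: 7796107/48423 ≈ 161.00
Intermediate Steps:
L = -24493/4 (L = -1/4*24493 = -24493/4 ≈ -6123.3)
A = 50384 (A = -268*(-188) = 50384)
Y = -153113/4 (Y = 2 + ((71679 - 24493/4) - 103836) = 2 + (262223/4 - 103836) = 2 - 153121/4 = -153113/4 ≈ -38278.)
Z(161) + 1/(A + Y) = 161 + 1/(50384 - 153113/4) = 161 + 1/(48423/4) = 161 + 4/48423 = 7796107/48423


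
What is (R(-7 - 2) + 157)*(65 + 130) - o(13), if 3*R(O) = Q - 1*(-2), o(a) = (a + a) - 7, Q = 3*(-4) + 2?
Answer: 30076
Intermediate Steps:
Q = -10 (Q = -12 + 2 = -10)
o(a) = -7 + 2*a (o(a) = 2*a - 7 = -7 + 2*a)
R(O) = -8/3 (R(O) = (-10 - 1*(-2))/3 = (-10 + 2)/3 = (⅓)*(-8) = -8/3)
(R(-7 - 2) + 157)*(65 + 130) - o(13) = (-8/3 + 157)*(65 + 130) - (-7 + 2*13) = (463/3)*195 - (-7 + 26) = 30095 - 1*19 = 30095 - 19 = 30076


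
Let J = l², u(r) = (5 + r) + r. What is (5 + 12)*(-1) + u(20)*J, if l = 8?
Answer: 2863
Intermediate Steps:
u(r) = 5 + 2*r
J = 64 (J = 8² = 64)
(5 + 12)*(-1) + u(20)*J = (5 + 12)*(-1) + (5 + 2*20)*64 = 17*(-1) + (5 + 40)*64 = -17 + 45*64 = -17 + 2880 = 2863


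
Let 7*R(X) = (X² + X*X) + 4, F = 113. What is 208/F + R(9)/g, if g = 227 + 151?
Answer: 284563/149499 ≈ 1.9034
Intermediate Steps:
g = 378
R(X) = 4/7 + 2*X²/7 (R(X) = ((X² + X*X) + 4)/7 = ((X² + X²) + 4)/7 = (2*X² + 4)/7 = (4 + 2*X²)/7 = 4/7 + 2*X²/7)
208/F + R(9)/g = 208/113 + (4/7 + (2/7)*9²)/378 = 208*(1/113) + (4/7 + (2/7)*81)*(1/378) = 208/113 + (4/7 + 162/7)*(1/378) = 208/113 + (166/7)*(1/378) = 208/113 + 83/1323 = 284563/149499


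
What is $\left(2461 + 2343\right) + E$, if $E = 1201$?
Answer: $6005$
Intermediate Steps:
$\left(2461 + 2343\right) + E = \left(2461 + 2343\right) + 1201 = 4804 + 1201 = 6005$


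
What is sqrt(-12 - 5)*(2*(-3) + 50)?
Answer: 44*I*sqrt(17) ≈ 181.42*I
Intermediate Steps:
sqrt(-12 - 5)*(2*(-3) + 50) = sqrt(-17)*(-6 + 50) = (I*sqrt(17))*44 = 44*I*sqrt(17)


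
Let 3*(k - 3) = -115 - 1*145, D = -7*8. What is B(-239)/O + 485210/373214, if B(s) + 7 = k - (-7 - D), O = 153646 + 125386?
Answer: 203005486747/156207973272 ≈ 1.2996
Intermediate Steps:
D = -56
k = -251/3 (k = 3 + (-115 - 1*145)/3 = 3 + (-115 - 145)/3 = 3 + (⅓)*(-260) = 3 - 260/3 = -251/3 ≈ -83.667)
O = 279032
B(s) = -419/3 (B(s) = -7 + (-251/3 - (-7 - 1*(-56))) = -7 + (-251/3 - (-7 + 56)) = -7 + (-251/3 - 1*49) = -7 + (-251/3 - 49) = -7 - 398/3 = -419/3)
B(-239)/O + 485210/373214 = -419/3/279032 + 485210/373214 = -419/3*1/279032 + 485210*(1/373214) = -419/837096 + 242605/186607 = 203005486747/156207973272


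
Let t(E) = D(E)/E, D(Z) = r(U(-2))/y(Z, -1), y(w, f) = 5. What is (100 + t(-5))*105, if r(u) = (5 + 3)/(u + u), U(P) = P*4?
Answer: 105021/10 ≈ 10502.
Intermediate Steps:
U(P) = 4*P
r(u) = 4/u (r(u) = 8/((2*u)) = 8*(1/(2*u)) = 4/u)
D(Z) = -⅒ (D(Z) = (4/((4*(-2))))/5 = (4/(-8))*(⅕) = (4*(-⅛))*(⅕) = -½*⅕ = -⅒)
t(E) = -1/(10*E)
(100 + t(-5))*105 = (100 - ⅒/(-5))*105 = (100 - ⅒*(-⅕))*105 = (100 + 1/50)*105 = (5001/50)*105 = 105021/10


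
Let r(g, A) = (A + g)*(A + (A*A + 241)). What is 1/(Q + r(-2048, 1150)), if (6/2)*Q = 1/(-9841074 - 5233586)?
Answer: -45223980/53764714855349641 ≈ -8.4115e-10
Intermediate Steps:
r(g, A) = (A + g)*(241 + A + A**2) (r(g, A) = (A + g)*(A + (A**2 + 241)) = (A + g)*(A + (241 + A**2)) = (A + g)*(241 + A + A**2))
Q = -1/45223980 (Q = 1/(3*(-9841074 - 5233586)) = (1/3)/(-15074660) = (1/3)*(-1/15074660) = -1/45223980 ≈ -2.2112e-8)
1/(Q + r(-2048, 1150)) = 1/(-1/45223980 + (1150**2 + 1150**3 + 241*1150 + 241*(-2048) + 1150*(-2048) - 2048*1150**2)) = 1/(-1/45223980 + (1322500 + 1520875000 + 277150 - 493568 - 2355200 - 2048*1322500)) = 1/(-1/45223980 + (1322500 + 1520875000 + 277150 - 493568 - 2355200 - 2708480000)) = 1/(-1/45223980 - 1188854118) = 1/(-53764714855349641/45223980) = -45223980/53764714855349641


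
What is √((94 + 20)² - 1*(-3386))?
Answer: √16382 ≈ 127.99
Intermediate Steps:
√((94 + 20)² - 1*(-3386)) = √(114² + 3386) = √(12996 + 3386) = √16382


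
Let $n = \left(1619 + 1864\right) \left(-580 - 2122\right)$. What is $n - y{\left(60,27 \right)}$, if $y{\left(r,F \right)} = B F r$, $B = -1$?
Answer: $-9409446$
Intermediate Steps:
$n = -9411066$ ($n = 3483 \left(-2702\right) = -9411066$)
$y{\left(r,F \right)} = - F r$
$n - y{\left(60,27 \right)} = -9411066 - \left(-1\right) 27 \cdot 60 = -9411066 - -1620 = -9411066 + 1620 = -9409446$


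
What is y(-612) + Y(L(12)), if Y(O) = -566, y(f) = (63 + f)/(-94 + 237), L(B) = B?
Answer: -81487/143 ≈ -569.84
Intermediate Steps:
y(f) = 63/143 + f/143 (y(f) = (63 + f)/143 = (63 + f)*(1/143) = 63/143 + f/143)
y(-612) + Y(L(12)) = (63/143 + (1/143)*(-612)) - 566 = (63/143 - 612/143) - 566 = -549/143 - 566 = -81487/143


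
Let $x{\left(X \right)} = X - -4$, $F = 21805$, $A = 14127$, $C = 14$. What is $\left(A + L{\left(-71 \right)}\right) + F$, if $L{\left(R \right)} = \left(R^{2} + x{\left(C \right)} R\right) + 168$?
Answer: $39863$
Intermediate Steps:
$x{\left(X \right)} = 4 + X$ ($x{\left(X \right)} = X + 4 = 4 + X$)
$L{\left(R \right)} = 168 + R^{2} + 18 R$ ($L{\left(R \right)} = \left(R^{2} + \left(4 + 14\right) R\right) + 168 = \left(R^{2} + 18 R\right) + 168 = 168 + R^{2} + 18 R$)
$\left(A + L{\left(-71 \right)}\right) + F = \left(14127 + \left(168 + \left(-71\right)^{2} + 18 \left(-71\right)\right)\right) + 21805 = \left(14127 + \left(168 + 5041 - 1278\right)\right) + 21805 = \left(14127 + 3931\right) + 21805 = 18058 + 21805 = 39863$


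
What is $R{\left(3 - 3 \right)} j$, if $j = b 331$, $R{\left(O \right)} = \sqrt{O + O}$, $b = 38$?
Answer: $0$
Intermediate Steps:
$R{\left(O \right)} = \sqrt{2} \sqrt{O}$ ($R{\left(O \right)} = \sqrt{2 O} = \sqrt{2} \sqrt{O}$)
$j = 12578$ ($j = 38 \cdot 331 = 12578$)
$R{\left(3 - 3 \right)} j = \sqrt{2} \sqrt{3 - 3} \cdot 12578 = \sqrt{2} \sqrt{0} \cdot 12578 = \sqrt{2} \cdot 0 \cdot 12578 = 0 \cdot 12578 = 0$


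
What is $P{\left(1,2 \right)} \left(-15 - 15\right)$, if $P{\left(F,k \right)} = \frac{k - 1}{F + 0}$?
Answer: $-30$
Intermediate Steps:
$P{\left(F,k \right)} = \frac{-1 + k}{F}$
$P{\left(1,2 \right)} \left(-15 - 15\right) = \frac{-1 + 2}{1} \left(-15 - 15\right) = 1 \cdot 1 \left(-30\right) = 1 \left(-30\right) = -30$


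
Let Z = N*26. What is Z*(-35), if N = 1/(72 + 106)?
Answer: -455/89 ≈ -5.1124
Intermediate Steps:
N = 1/178 ≈ 0.0056180
Z = 13/89 (Z = (1/178)*26 = 13/89 ≈ 0.14607)
Z*(-35) = (13/89)*(-35) = -455/89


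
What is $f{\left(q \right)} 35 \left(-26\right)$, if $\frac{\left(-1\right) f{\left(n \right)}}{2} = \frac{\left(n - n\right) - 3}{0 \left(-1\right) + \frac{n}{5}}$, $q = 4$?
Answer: $-6825$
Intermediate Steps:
$f{\left(n \right)} = \frac{30}{n}$ ($f{\left(n \right)} = - 2 \frac{\left(n - n\right) - 3}{0 \left(-1\right) + \frac{n}{5}} = - 2 \frac{0 - 3}{0 + n \frac{1}{5}} = - 2 \left(- \frac{3}{0 + \frac{n}{5}}\right) = - 2 \left(- \frac{3}{\frac{1}{5} n}\right) = - 2 \left(- 3 \frac{5}{n}\right) = - 2 \left(- \frac{15}{n}\right) = \frac{30}{n}$)
$f{\left(q \right)} 35 \left(-26\right) = \frac{30}{4} \cdot 35 \left(-26\right) = 30 \cdot \frac{1}{4} \cdot 35 \left(-26\right) = \frac{15}{2} \cdot 35 \left(-26\right) = \frac{525}{2} \left(-26\right) = -6825$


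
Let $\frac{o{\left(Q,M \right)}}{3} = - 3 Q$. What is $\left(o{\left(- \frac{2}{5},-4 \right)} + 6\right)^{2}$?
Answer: $\frac{2304}{25} \approx 92.16$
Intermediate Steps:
$o{\left(Q,M \right)} = - 9 Q$ ($o{\left(Q,M \right)} = 3 \left(- 3 Q\right) = - 9 Q$)
$\left(o{\left(- \frac{2}{5},-4 \right)} + 6\right)^{2} = \left(- 9 \left(- \frac{2}{5}\right) + 6\right)^{2} = \left(- 9 \left(\left(-2\right) \frac{1}{5}\right) + 6\right)^{2} = \left(\left(-9\right) \left(- \frac{2}{5}\right) + 6\right)^{2} = \left(\frac{18}{5} + 6\right)^{2} = \left(\frac{48}{5}\right)^{2} = \frac{2304}{25}$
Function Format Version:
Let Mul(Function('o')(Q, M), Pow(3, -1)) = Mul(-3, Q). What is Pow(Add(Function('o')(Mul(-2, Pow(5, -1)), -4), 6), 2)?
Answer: Rational(2304, 25) ≈ 92.160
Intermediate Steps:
Function('o')(Q, M) = Mul(-9, Q) (Function('o')(Q, M) = Mul(3, Mul(-3, Q)) = Mul(-9, Q))
Pow(Add(Function('o')(Mul(-2, Pow(5, -1)), -4), 6), 2) = Pow(Add(Mul(-9, Mul(-2, Pow(5, -1))), 6), 2) = Pow(Add(Mul(-9, Mul(-2, Rational(1, 5))), 6), 2) = Pow(Add(Mul(-9, Rational(-2, 5)), 6), 2) = Pow(Add(Rational(18, 5), 6), 2) = Pow(Rational(48, 5), 2) = Rational(2304, 25)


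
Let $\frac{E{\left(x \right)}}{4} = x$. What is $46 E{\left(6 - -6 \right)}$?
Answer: $2208$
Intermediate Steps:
$E{\left(x \right)} = 4 x$
$46 E{\left(6 - -6 \right)} = 46 \cdot 4 \left(6 - -6\right) = 46 \cdot 4 \left(6 + 6\right) = 46 \cdot 4 \cdot 12 = 46 \cdot 48 = 2208$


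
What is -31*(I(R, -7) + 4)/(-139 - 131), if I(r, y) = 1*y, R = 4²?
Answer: -31/90 ≈ -0.34444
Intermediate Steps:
R = 16
I(r, y) = y
-31*(I(R, -7) + 4)/(-139 - 131) = -31*(-7 + 4)/(-139 - 131) = -(-93)/(-270) = -(-93)*(-1)/270 = -31*1/90 = -31/90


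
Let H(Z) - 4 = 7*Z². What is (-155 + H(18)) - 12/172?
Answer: 91028/43 ≈ 2116.9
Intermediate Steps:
H(Z) = 4 + 7*Z²
(-155 + H(18)) - 12/172 = (-155 + (4 + 7*18²)) - 12/172 = (-155 + (4 + 7*324)) - 12*1/172 = (-155 + (4 + 2268)) - 3/43 = (-155 + 2272) - 3/43 = 2117 - 3/43 = 91028/43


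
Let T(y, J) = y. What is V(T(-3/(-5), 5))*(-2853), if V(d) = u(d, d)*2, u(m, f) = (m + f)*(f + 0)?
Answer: -102708/25 ≈ -4108.3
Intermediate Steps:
u(m, f) = f*(f + m) (u(m, f) = (f + m)*f = f*(f + m))
V(d) = 4*d² (V(d) = (d*(d + d))*2 = (d*(2*d))*2 = (2*d²)*2 = 4*d²)
V(T(-3/(-5), 5))*(-2853) = (4*(-3/(-5))²)*(-2853) = (4*(-3*(-⅕))²)*(-2853) = (4*(⅗)²)*(-2853) = (4*(9/25))*(-2853) = (36/25)*(-2853) = -102708/25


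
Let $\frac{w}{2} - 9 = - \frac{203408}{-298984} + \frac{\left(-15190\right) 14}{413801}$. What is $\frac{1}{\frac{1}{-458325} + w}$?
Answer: $\frac{53293151474325}{977013870782069} \approx 0.054547$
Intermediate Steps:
$w = \frac{14921939474}{813946567}$ ($w = 18 + 2 \left(- \frac{203408}{-298984} + \frac{\left(-15190\right) 14}{413801}\right) = 18 + 2 \left(\left(-203408\right) \left(- \frac{1}{298984}\right) - \frac{212660}{413801}\right) = 18 + 2 \left(\frac{25426}{37373} - \frac{212660}{413801}\right) = 18 + 2 \cdot \frac{135450634}{813946567} = 18 + \frac{270901268}{813946567} = \frac{14921939474}{813946567} \approx 18.333$)
$\frac{1}{\frac{1}{-458325} + w} = \frac{1}{\frac{1}{-458325} + \frac{14921939474}{813946567}} = \frac{1}{- \frac{1}{458325} + \frac{14921939474}{813946567}} = \frac{1}{\frac{977013870782069}{53293151474325}} = \frac{53293151474325}{977013870782069}$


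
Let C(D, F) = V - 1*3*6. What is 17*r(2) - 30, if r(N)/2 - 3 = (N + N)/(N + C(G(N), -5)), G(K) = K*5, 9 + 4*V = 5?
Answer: 64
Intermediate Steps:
V = -1 (V = -9/4 + (¼)*5 = -9/4 + 5/4 = -1)
G(K) = 5*K
C(D, F) = -19 (C(D, F) = -1 - 1*3*6 = -1 - 3*6 = -1 - 18 = -19)
r(N) = 6 + 4*N/(-19 + N) (r(N) = 6 + 2*((N + N)/(N - 19)) = 6 + 2*((2*N)/(-19 + N)) = 6 + 2*(2*N/(-19 + N)) = 6 + 4*N/(-19 + N))
17*r(2) - 30 = 17*(2*(-57 + 5*2)/(-19 + 2)) - 30 = 17*(2*(-57 + 10)/(-17)) - 30 = 17*(2*(-1/17)*(-47)) - 30 = 17*(94/17) - 30 = 94 - 30 = 64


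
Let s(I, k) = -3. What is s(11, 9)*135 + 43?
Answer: -362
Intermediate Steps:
s(11, 9)*135 + 43 = -3*135 + 43 = -405 + 43 = -362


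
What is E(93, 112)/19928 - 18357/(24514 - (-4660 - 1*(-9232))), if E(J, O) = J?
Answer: -181981845/198702088 ≈ -0.91585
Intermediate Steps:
E(93, 112)/19928 - 18357/(24514 - (-4660 - 1*(-9232))) = 93/19928 - 18357/(24514 - (-4660 - 1*(-9232))) = 93*(1/19928) - 18357/(24514 - (-4660 + 9232)) = 93/19928 - 18357/(24514 - 1*4572) = 93/19928 - 18357/(24514 - 4572) = 93/19928 - 18357/19942 = -181981845/198702088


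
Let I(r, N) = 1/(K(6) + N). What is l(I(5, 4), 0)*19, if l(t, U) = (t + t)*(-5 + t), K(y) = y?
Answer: -931/50 ≈ -18.620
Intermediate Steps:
I(r, N) = 1/(6 + N)
l(t, U) = 2*t*(-5 + t) (l(t, U) = (2*t)*(-5 + t) = 2*t*(-5 + t))
l(I(5, 4), 0)*19 = (2*(-5 + 1/(6 + 4))/(6 + 4))*19 = (2*(-5 + 1/10)/10)*19 = (2*(⅒)*(-5 + ⅒))*19 = (2*(⅒)*(-49/10))*19 = -49/50*19 = -931/50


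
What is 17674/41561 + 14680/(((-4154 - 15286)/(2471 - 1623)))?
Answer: -6462929306/10099323 ≈ -639.94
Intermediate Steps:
17674/41561 + 14680/(((-4154 - 15286)/(2471 - 1623))) = 17674*(1/41561) + 14680/((-19440/848)) = 17674/41561 + 14680/((-19440*1/848)) = 17674/41561 + 14680/(-1215/53) = 17674/41561 + 14680*(-53/1215) = 17674/41561 - 155608/243 = -6462929306/10099323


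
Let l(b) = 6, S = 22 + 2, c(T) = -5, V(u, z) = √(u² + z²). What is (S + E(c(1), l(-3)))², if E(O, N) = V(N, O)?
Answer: (24 + √61)² ≈ 1011.9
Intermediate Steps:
S = 24
E(O, N) = √(N² + O²)
(S + E(c(1), l(-3)))² = (24 + √(6² + (-5)²))² = (24 + √(36 + 25))² = (24 + √61)²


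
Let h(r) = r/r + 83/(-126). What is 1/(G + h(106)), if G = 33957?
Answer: 126/4278625 ≈ 2.9449e-5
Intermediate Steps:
h(r) = 43/126 (h(r) = 1 + 83*(-1/126) = 1 - 83/126 = 43/126)
1/(G + h(106)) = 1/(33957 + 43/126) = 1/(4278625/126) = 126/4278625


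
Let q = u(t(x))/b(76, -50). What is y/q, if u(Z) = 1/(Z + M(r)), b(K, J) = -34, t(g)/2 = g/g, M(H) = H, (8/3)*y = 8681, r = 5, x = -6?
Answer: -3099117/4 ≈ -7.7478e+5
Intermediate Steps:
y = 26043/8 (y = (3/8)*8681 = 26043/8 ≈ 3255.4)
t(g) = 2 (t(g) = 2*(g/g) = 2*1 = 2)
u(Z) = 1/(5 + Z) (u(Z) = 1/(Z + 5) = 1/(5 + Z))
q = -1/238 (q = 1/((5 + 2)*(-34)) = -1/34/7 = (⅐)*(-1/34) = -1/238 ≈ -0.0042017)
y/q = 26043/(8*(-1/238)) = (26043/8)*(-238) = -3099117/4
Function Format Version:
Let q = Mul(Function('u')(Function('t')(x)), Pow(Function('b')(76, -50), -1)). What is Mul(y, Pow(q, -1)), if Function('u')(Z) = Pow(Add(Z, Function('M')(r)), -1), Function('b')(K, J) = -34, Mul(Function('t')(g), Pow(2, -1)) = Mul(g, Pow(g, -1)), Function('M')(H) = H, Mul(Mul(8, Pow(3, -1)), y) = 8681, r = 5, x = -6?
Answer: Rational(-3099117, 4) ≈ -7.7478e+5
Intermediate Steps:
y = Rational(26043, 8) (y = Mul(Rational(3, 8), 8681) = Rational(26043, 8) ≈ 3255.4)
Function('t')(g) = 2 (Function('t')(g) = Mul(2, Mul(g, Pow(g, -1))) = Mul(2, 1) = 2)
Function('u')(Z) = Pow(Add(5, Z), -1) (Function('u')(Z) = Pow(Add(Z, 5), -1) = Pow(Add(5, Z), -1))
q = Rational(-1, 238) (q = Mul(Pow(Add(5, 2), -1), Pow(-34, -1)) = Mul(Pow(7, -1), Rational(-1, 34)) = Mul(Rational(1, 7), Rational(-1, 34)) = Rational(-1, 238) ≈ -0.0042017)
Mul(y, Pow(q, -1)) = Mul(Rational(26043, 8), Pow(Rational(-1, 238), -1)) = Mul(Rational(26043, 8), -238) = Rational(-3099117, 4)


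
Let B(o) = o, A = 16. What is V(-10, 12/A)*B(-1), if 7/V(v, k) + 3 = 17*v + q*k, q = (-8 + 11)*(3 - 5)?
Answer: 14/355 ≈ 0.039437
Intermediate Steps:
q = -6 (q = 3*(-2) = -6)
V(v, k) = 7/(-3 - 6*k + 17*v) (V(v, k) = 7/(-3 + (17*v - 6*k)) = 7/(-3 + (-6*k + 17*v)) = 7/(-3 - 6*k + 17*v))
V(-10, 12/A)*B(-1) = (7/(-3 - 72/16 + 17*(-10)))*(-1) = (7/(-3 - 72/16 - 170))*(-1) = (7/(-3 - 6*¾ - 170))*(-1) = (7/(-3 - 9/2 - 170))*(-1) = (7/(-355/2))*(-1) = (7*(-2/355))*(-1) = -14/355*(-1) = 14/355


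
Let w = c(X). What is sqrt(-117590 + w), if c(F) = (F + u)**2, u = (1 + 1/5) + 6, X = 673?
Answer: sqrt(8627051)/5 ≈ 587.44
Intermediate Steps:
u = 36/5 (u = (1 + 1/5) + 6 = 6/5 + 6 = 36/5 ≈ 7.2000)
c(F) = (36/5 + F)**2 (c(F) = (F + 36/5)**2 = (36/5 + F)**2)
w = 11566801/25 (w = (36 + 5*673)**2/25 = (36 + 3365)**2/25 = (1/25)*3401**2 = (1/25)*11566801 = 11566801/25 ≈ 4.6267e+5)
sqrt(-117590 + w) = sqrt(-117590 + 11566801/25) = sqrt(8627051/25) = sqrt(8627051)/5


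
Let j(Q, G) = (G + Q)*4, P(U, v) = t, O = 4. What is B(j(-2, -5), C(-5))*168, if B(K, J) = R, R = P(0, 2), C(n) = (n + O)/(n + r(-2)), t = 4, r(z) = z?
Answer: 672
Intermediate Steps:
P(U, v) = 4
C(n) = (4 + n)/(-2 + n) (C(n) = (n + 4)/(n - 2) = (4 + n)/(-2 + n))
R = 4
j(Q, G) = 4*G + 4*Q
B(K, J) = 4
B(j(-2, -5), C(-5))*168 = 4*168 = 672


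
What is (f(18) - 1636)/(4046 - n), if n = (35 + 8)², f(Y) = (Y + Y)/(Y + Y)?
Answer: -1635/2197 ≈ -0.74420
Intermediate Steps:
f(Y) = 1 (f(Y) = (2*Y)/((2*Y)) = (2*Y)*(1/(2*Y)) = 1)
n = 1849 (n = 43² = 1849)
(f(18) - 1636)/(4046 - n) = (1 - 1636)/(4046 - 1*1849) = -1635/(4046 - 1849) = -1635/2197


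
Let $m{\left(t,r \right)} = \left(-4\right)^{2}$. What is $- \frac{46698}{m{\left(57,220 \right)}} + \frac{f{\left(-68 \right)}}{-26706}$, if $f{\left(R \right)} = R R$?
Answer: $- \frac{311797693}{106824} \approx -2918.8$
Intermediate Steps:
$m{\left(t,r \right)} = 16$
$f{\left(R \right)} = R^{2}$
$- \frac{46698}{m{\left(57,220 \right)}} + \frac{f{\left(-68 \right)}}{-26706} = - \frac{46698}{16} + \frac{\left(-68\right)^{2}}{-26706} = \left(-46698\right) \frac{1}{16} + 4624 \left(- \frac{1}{26706}\right) = - \frac{23349}{8} - \frac{2312}{13353} = - \frac{311797693}{106824}$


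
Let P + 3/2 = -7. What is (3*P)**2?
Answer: 2601/4 ≈ 650.25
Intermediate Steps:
P = -17/2 (P = -3/2 - 7 = -17/2 ≈ -8.5000)
(3*P)**2 = (3*(-17/2))**2 = (-51/2)**2 = 2601/4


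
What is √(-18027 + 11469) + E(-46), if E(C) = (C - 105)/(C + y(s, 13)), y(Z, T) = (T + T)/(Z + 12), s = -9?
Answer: 453/112 + I*√6558 ≈ 4.0446 + 80.981*I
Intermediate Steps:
y(Z, T) = 2*T/(12 + Z) (y(Z, T) = (2*T)/(12 + Z) = 2*T/(12 + Z))
E(C) = (-105 + C)/(26/3 + C) (E(C) = (C - 105)/(C + 2*13/(12 - 9)) = (-105 + C)/(C + 2*13/3) = (-105 + C)/(C + 2*13*(⅓)) = (-105 + C)/(C + 26/3) = (-105 + C)/(26/3 + C))
√(-18027 + 11469) + E(-46) = √(-18027 + 11469) + 3*(-105 - 46)/(26 + 3*(-46)) = √(-6558) + 3*(-151)/(26 - 138) = I*√6558 + 3*(-151)/(-112) = I*√6558 + 3*(-1/112)*(-151) = I*√6558 + 453/112 = 453/112 + I*√6558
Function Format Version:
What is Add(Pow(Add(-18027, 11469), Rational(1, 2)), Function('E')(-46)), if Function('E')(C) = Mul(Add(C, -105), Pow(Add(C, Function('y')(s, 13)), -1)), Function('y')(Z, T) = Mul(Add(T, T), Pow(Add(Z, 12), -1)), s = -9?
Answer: Add(Rational(453, 112), Mul(I, Pow(6558, Rational(1, 2)))) ≈ Add(4.0446, Mul(80.981, I))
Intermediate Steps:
Function('y')(Z, T) = Mul(2, T, Pow(Add(12, Z), -1)) (Function('y')(Z, T) = Mul(Mul(2, T), Pow(Add(12, Z), -1)) = Mul(2, T, Pow(Add(12, Z), -1)))
Function('E')(C) = Mul(Pow(Add(Rational(26, 3), C), -1), Add(-105, C)) (Function('E')(C) = Mul(Add(C, -105), Pow(Add(C, Mul(2, 13, Pow(Add(12, -9), -1))), -1)) = Mul(Add(-105, C), Pow(Add(C, Mul(2, 13, Pow(3, -1))), -1)) = Mul(Add(-105, C), Pow(Add(C, Mul(2, 13, Rational(1, 3))), -1)) = Mul(Add(-105, C), Pow(Add(C, Rational(26, 3)), -1)) = Mul(Add(-105, C), Pow(Add(Rational(26, 3), C), -1)) = Mul(Pow(Add(Rational(26, 3), C), -1), Add(-105, C)))
Add(Pow(Add(-18027, 11469), Rational(1, 2)), Function('E')(-46)) = Add(Pow(Add(-18027, 11469), Rational(1, 2)), Mul(3, Pow(Add(26, Mul(3, -46)), -1), Add(-105, -46))) = Add(Pow(-6558, Rational(1, 2)), Mul(3, Pow(Add(26, -138), -1), -151)) = Add(Mul(I, Pow(6558, Rational(1, 2))), Mul(3, Pow(-112, -1), -151)) = Add(Mul(I, Pow(6558, Rational(1, 2))), Mul(3, Rational(-1, 112), -151)) = Add(Mul(I, Pow(6558, Rational(1, 2))), Rational(453, 112)) = Add(Rational(453, 112), Mul(I, Pow(6558, Rational(1, 2))))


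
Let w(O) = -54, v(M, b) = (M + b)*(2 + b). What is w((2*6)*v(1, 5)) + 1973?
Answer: 1919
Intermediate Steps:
v(M, b) = (2 + b)*(M + b)
w((2*6)*v(1, 5)) + 1973 = -54 + 1973 = 1919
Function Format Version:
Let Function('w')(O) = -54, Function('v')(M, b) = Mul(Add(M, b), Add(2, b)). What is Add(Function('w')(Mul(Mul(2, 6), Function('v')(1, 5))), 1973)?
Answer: 1919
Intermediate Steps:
Function('v')(M, b) = Mul(Add(2, b), Add(M, b))
Add(Function('w')(Mul(Mul(2, 6), Function('v')(1, 5))), 1973) = Add(-54, 1973) = 1919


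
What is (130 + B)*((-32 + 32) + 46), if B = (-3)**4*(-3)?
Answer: -5198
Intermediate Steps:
B = -243 (B = 81*(-3) = -243)
(130 + B)*((-32 + 32) + 46) = (130 - 243)*((-32 + 32) + 46) = -113*(0 + 46) = -113*46 = -5198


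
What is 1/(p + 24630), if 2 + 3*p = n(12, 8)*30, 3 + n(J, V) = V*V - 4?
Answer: 3/75598 ≈ 3.9684e-5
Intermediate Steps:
n(J, V) = -7 + V**2 (n(J, V) = -3 + (V*V - 4) = -3 + (V**2 - 4) = -3 + (-4 + V**2) = -7 + V**2)
p = 1708/3 (p = -2/3 + ((-7 + 8**2)*30)/3 = -2/3 + ((-7 + 64)*30)/3 = -2/3 + (57*30)/3 = -2/3 + (1/3)*1710 = -2/3 + 570 = 1708/3 ≈ 569.33)
1/(p + 24630) = 1/(1708/3 + 24630) = 1/(75598/3) = 3/75598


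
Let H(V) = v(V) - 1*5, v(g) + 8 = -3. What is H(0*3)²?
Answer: 256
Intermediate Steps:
v(g) = -11 (v(g) = -8 - 3 = -11)
H(V) = -16 (H(V) = -11 - 1*5 = -11 - 5 = -16)
H(0*3)² = (-16)² = 256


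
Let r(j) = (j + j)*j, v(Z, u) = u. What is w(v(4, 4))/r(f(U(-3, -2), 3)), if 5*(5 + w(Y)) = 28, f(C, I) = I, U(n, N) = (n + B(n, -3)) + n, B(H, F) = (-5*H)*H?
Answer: 1/30 ≈ 0.033333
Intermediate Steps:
B(H, F) = -5*H²
U(n, N) = -5*n² + 2*n (U(n, N) = (n - 5*n²) + n = -5*n² + 2*n)
r(j) = 2*j² (r(j) = (2*j)*j = 2*j²)
w(Y) = ⅗ (w(Y) = -5 + (⅕)*28 = -5 + 28/5 = ⅗)
w(v(4, 4))/r(f(U(-3, -2), 3)) = 3/(5*((2*3²))) = 3/(5*((2*9))) = (⅗)/18 = (⅗)*(1/18) = 1/30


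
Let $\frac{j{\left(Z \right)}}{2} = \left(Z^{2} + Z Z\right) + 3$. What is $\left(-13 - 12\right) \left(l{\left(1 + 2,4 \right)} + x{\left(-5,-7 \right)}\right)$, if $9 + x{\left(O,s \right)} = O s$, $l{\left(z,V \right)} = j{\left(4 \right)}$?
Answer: $-2400$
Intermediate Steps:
$j{\left(Z \right)} = 6 + 4 Z^{2}$ ($j{\left(Z \right)} = 2 \left(\left(Z^{2} + Z Z\right) + 3\right) = 2 \left(\left(Z^{2} + Z^{2}\right) + 3\right) = 2 \left(2 Z^{2} + 3\right) = 2 \left(3 + 2 Z^{2}\right) = 6 + 4 Z^{2}$)
$l{\left(z,V \right)} = 70$ ($l{\left(z,V \right)} = 6 + 4 \cdot 4^{2} = 6 + 4 \cdot 16 = 6 + 64 = 70$)
$x{\left(O,s \right)} = -9 + O s$
$\left(-13 - 12\right) \left(l{\left(1 + 2,4 \right)} + x{\left(-5,-7 \right)}\right) = \left(-13 - 12\right) \left(70 - -26\right) = \left(-13 - 12\right) \left(70 + \left(-9 + 35\right)\right) = - 25 \left(70 + 26\right) = \left(-25\right) 96 = -2400$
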